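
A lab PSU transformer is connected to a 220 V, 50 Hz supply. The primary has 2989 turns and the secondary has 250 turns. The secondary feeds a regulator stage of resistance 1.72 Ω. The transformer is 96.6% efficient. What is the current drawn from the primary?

V_s = 220 × 250/2989 = 18.401 V.
I_s = V_s/R = 18.401/1.72 = 10.698 A.
P_out = V_s I_s = 18.401 × 10.698 = 196.85 W.
P_in = P_out/η = 196.85/0.966 = 203.78 W.
I_p = P_in/V_p = 203.78/220 = 0.926 A.

I_p ≈ 0.926 A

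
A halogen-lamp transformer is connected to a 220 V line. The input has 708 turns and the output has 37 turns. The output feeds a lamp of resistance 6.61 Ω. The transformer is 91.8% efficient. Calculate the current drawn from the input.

V_out = 220 × 37/708 = 11.497 V.
I_out = V_out/R = 11.497/6.61 = 1.7394 A.
P_out = V_out I_out = 11.497 × 1.7394 = 19.998 W.
P_in = P_out/η = 19.998/0.918 = 21.784 W.
I_in = P_in/V_in = 21.784/220 = 0.0990 A.

I_in ≈ 0.0990 A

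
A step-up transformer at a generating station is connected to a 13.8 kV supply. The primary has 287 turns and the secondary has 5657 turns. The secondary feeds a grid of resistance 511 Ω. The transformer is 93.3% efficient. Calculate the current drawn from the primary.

V_s = 13800 × 5657/287 = 272010 V.
I_s = V_s/R = 272010/511 = 532.31 A.
P_out = V_s I_s = 272010 × 532.31 = 1.4479×10^8 W.
P_in = P_out/η = 1.4479×10^8/0.933 = 1.5519×10^8 W.
I_p = P_in/V_p = 1.5519×10^8/13800 = 11200 A.

I_p ≈ 11200 A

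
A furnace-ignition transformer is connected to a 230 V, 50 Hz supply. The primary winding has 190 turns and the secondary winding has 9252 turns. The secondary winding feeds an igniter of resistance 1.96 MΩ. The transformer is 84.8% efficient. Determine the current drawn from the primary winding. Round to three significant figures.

I_p ≈ 0.328 A

V_s = 230 × 9252/190 = 11200 V.
I_s = V_s/R = 11200/(1.96×10^6) = 0.0057142 A.
P_out = V_s I_s = 11200 × 0.0057142 = 63.998 W.
P_in = P_out/η = 63.998/0.848 = 75.469 W.
I_p = P_in/V_p = 75.469/230 = 0.328 A.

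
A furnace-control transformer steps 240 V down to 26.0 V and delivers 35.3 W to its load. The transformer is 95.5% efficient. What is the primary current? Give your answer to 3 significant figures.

I_p ≈ 0.154 A

P_in = P_out/η = 35.3/0.955 = 36.963 W.
I_p = P_in/V_p = 36.963/240 = 0.154 A.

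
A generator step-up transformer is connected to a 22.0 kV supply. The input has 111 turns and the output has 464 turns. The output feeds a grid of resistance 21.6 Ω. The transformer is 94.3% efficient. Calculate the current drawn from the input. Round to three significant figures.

I_in ≈ 18900 A

V_out = 22000 × 464/111 = 91964 V.
I_out = V_out/R = 91964/21.6 = 4257.6 A.
P_out = V_out I_out = 91964 × 4257.6 = 3.9154×10^8 W.
P_in = P_out/η = 3.9154×10^8/0.943 = 4.1521×10^8 W.
I_in = P_in/V_in = 4.1521×10^8/22000 = 18900 A.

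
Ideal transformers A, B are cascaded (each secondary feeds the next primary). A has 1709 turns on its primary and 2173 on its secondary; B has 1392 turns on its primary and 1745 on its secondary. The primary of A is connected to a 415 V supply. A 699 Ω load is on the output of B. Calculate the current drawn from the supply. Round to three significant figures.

I_supply ≈ 1.51 A

After A: V = 415.00 × 2173/1709 = 527.67 V.
After B: V = 527.67 × 1745/1392 = 661.49 V.
I_load = 661.49/699 = 0.94633 A, so P_out = 661.49 × 0.94633 = 625.99 W.
All ideal ⇒ P_in = P_out, so I_supply = 625.99/415 = 1.51 A.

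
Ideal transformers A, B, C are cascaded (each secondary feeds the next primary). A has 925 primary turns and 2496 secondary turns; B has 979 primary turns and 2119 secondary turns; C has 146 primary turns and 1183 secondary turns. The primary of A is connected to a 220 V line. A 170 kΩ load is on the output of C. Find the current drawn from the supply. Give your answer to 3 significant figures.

After A: V = 220.00 × 2496/925 = 593.64 V.
After B: V = 593.64 × 2119/979 = 1284.9 V.
After C: V = 1284.9 × 1183/146 = 10411 V.
I_load = 10411/170000 = 0.061243 A, so P_out = 10411 × 0.061243 = 637.62 W.
All ideal ⇒ P_in = P_out, so I_supply = 637.62/220 = 2.90 A.

I_supply ≈ 2.90 A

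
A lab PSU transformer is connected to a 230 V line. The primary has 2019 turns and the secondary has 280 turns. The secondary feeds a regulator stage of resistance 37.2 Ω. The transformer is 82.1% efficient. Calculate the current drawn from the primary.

V_s = 230 × 280/2019 = 31.897 V.
I_s = V_s/R = 31.897/37.2 = 0.85745 A.
P_out = V_s I_s = 31.897 × 0.85745 = 27.350 W.
P_in = P_out/η = 27.350/0.821 = 33.313 W.
I_p = P_in/V_p = 33.313/230 = 0.145 A.

I_p ≈ 0.145 A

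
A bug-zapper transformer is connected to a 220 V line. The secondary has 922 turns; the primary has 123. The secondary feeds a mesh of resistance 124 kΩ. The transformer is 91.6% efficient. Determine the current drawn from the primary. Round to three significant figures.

V_s = 220 × 922/123 = 1649.1 V.
I_s = V_s/R = 1649.1/124000 = 0.013299 A.
P_out = V_s I_s = 1649.1 × 0.013299 = 21.932 W.
P_in = P_out/η = 21.932/0.916 = 23.943 W.
I_p = P_in/V_p = 23.943/220 = 0.109 A.

I_p ≈ 0.109 A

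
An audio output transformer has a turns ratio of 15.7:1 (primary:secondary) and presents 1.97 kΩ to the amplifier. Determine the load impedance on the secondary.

Z_s ≈ 7.99 Ω

Z_s = Z_p/(N_p/N_s)² = 1970/15.7² = 7.99 Ω.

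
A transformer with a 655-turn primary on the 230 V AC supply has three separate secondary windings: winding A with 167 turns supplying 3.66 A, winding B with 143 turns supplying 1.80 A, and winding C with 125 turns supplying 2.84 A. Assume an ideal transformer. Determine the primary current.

V_A = 230 × 167/655 = 58.641 V; V_B = 230 × 143/655 = 50.214 V; V_C = 230 × 125/655 = 43.893 V.
P_out = V_A I_A + V_B I_B + V_C I_C = 58.641×3.66 + 50.214×1.80 + 43.893×2.84 = 214.63 + 90.385 + 124.66 = 429.67 W.
Ideal ⇒ P_in = P_out, so I_p = P_out/V_p = 429.67/230 = 1.87 A.

I_p ≈ 1.87 A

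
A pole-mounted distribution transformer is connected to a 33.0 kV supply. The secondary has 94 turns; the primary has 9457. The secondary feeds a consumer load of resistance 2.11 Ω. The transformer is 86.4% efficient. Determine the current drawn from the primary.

V_s = 33000 × 94/9457 = 328.01 V.
I_s = V_s/R = 328.01/2.11 = 155.46 A.
P_out = V_s I_s = 328.01 × 155.46 = 50991 W.
P_in = P_out/η = 50991/0.864 = 59017 W.
I_p = P_in/V_p = 59017/33000 = 1.79 A.

I_p ≈ 1.79 A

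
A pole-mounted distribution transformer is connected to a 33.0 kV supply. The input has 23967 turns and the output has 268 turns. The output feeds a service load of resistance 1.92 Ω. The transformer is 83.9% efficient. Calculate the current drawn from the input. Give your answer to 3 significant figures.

I_in ≈ 2.56 A

V_out = 33000 × 268/23967 = 369.01 V.
I_out = V_out/R = 369.01/1.92 = 192.19 A.
P_out = V_out I_out = 369.01 × 192.19 = 70920 W.
P_in = P_out/η = 70920/0.839 = 84529 W.
I_in = P_in/V_in = 84529/33000 = 2.56 A.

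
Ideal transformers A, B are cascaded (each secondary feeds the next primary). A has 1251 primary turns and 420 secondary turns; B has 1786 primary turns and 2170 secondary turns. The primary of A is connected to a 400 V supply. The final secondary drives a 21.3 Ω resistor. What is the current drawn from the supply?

I_supply ≈ 3.12 A

Secondary of A: V = 400.00 × 420/1251 = 134.29 V.
Secondary of B: V = 134.29 × 2170/1786 = 163.17 V.
I_load = 163.17/21.3 = 7.6604 A, so P_out = 163.17 × 7.6604 = 1249.9 W.
All ideal ⇒ P_in = P_out, so I_supply = 1249.9/400 = 3.12 A.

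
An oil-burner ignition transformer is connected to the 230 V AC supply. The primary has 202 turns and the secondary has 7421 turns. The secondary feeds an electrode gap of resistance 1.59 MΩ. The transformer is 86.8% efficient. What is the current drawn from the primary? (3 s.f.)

I_p ≈ 0.225 A

V_s = 230 × 7421/202 = 8449.7 V.
I_s = V_s/R = 8449.7/(1.59×10^6) = 0.0053142 A.
P_out = V_s I_s = 8449.7 × 0.0053142 = 44.904 W.
P_in = P_out/η = 44.904/0.868 = 51.732 W.
I_p = P_in/V_p = 51.732/230 = 0.225 A.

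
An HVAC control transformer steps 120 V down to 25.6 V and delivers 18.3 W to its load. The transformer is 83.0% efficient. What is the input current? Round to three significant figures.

I_in ≈ 0.184 A

P_in = P_out/η = 18.3/0.830 = 22.048 W.
I_in = P_in/V_in = 22.048/120 = 0.184 A.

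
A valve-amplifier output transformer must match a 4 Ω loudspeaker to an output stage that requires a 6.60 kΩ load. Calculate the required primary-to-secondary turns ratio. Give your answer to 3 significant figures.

N_p/N_s ≈ 40.6

Z_p/Z_s = (N_p/N_s)², so N_p/N_s = √(6600/4) = √1650 = 40.6.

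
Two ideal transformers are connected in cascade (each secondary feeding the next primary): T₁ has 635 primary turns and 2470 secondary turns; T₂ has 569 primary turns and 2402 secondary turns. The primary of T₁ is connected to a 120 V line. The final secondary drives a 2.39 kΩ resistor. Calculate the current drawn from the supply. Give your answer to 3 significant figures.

After T₁: V = 120.00 × 2470/635 = 466.77 V.
After T₂: V = 466.77 × 2402/569 = 1970.4 V.
I_load = 1970.4/2390 = 0.82446 A, so P_out = 1970.4 × 0.82446 = 1624.5 W.
All ideal ⇒ P_in = P_out, so I_supply = 1624.5/120 = 13.5 A.

I_supply ≈ 13.5 A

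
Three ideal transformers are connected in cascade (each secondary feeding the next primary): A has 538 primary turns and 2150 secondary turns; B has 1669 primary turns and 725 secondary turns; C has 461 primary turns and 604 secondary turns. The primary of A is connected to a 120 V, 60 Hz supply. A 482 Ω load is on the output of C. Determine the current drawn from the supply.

After A: V = 120.00 × 2150/538 = 479.55 V.
After B: V = 479.55 × 725/1669 = 208.31 V.
After C: V = 208.31 × 604/461 = 272.93 V.
I_load = 272.93/482 = 0.56625 A, so P_out = 272.93 × 0.56625 = 154.55 W.
All ideal ⇒ P_in = P_out, so I_supply = 154.55/120 = 1.29 A.

I_supply ≈ 1.29 A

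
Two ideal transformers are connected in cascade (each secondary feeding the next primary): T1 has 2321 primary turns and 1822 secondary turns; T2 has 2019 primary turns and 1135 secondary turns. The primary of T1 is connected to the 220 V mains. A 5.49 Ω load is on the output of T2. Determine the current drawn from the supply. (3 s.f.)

I_supply ≈ 7.80 A

After T1: V = 220.00 × 1822/2321 = 172.70 V.
After T2: V = 172.70 × 1135/2019 = 97.086 V.
I_load = 97.086/5.49 = 17.684 A, so P_out = 97.086 × 17.684 = 1716.9 W.
All ideal ⇒ P_in = P_out, so I_supply = 1716.9/220 = 7.80 A.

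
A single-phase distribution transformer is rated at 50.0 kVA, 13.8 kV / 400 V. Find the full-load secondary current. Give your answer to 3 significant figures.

I_s ≈ 125 A

I_s = S/V_s = 50000/400 = 125 A.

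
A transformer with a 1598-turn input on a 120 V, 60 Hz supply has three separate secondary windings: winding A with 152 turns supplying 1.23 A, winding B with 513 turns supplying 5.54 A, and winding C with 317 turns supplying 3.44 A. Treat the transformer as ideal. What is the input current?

V_A = 120 × 152/1598 = 11.414 V; V_B = 120 × 513/1598 = 38.523 V; V_C = 120 × 317/1598 = 23.805 V.
P_out = V_A I_A + V_B I_B + V_C I_C = 11.414×1.23 + 38.523×5.54 + 23.805×3.44 = 14.040 + 213.42 + 81.888 = 309.35 W.
Ideal ⇒ P_in = P_out, so I_in = P_out/V_in = 309.35/120 = 2.58 A.

I_in ≈ 2.58 A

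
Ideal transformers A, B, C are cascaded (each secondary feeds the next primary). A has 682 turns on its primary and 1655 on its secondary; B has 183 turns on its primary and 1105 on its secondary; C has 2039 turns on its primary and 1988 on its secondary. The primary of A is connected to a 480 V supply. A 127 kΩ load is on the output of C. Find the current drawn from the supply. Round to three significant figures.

Secondary of A: V = 480.00 × 1655/682 = 1164.8 V.
Secondary of B: V = 1164.8 × 1105/183 = 7033.4 V.
Secondary of C: V = 7033.4 × 1988/2039 = 6857.5 V.
I_load = 6857.5/127000 = 0.053996 A, so P_out = 6857.5 × 0.053996 = 370.28 W.
All ideal ⇒ P_in = P_out, so I_supply = 370.28/480 = 0.771 A.

I_supply ≈ 0.771 A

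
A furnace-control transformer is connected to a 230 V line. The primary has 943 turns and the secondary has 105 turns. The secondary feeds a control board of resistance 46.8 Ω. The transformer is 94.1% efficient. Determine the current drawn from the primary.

I_p ≈ 0.0648 A

V_s = 230 × 105/943 = 25.610 V.
I_s = V_s/R = 25.610/46.8 = 0.54722 A.
P_out = V_s I_s = 25.610 × 0.54722 = 14.014 W.
P_in = P_out/η = 14.014/0.941 = 14.893 W.
I_p = P_in/V_p = 14.893/230 = 0.0648 A.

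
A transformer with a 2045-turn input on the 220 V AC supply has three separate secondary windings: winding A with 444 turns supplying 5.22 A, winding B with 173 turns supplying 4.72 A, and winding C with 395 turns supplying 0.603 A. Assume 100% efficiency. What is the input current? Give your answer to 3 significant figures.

I_in ≈ 1.65 A

V_A = 220 × 444/2045 = 47.765 V; V_B = 220 × 173/2045 = 18.611 V; V_C = 220 × 395/2045 = 42.494 V.
P_out = V_A I_A + V_B I_B + V_C I_C = 47.765×5.22 + 18.611×4.72 + 42.494×0.603 = 249.33 + 87.845 + 25.624 = 362.80 W.
Ideal ⇒ P_in = P_out, so I_in = P_out/V_in = 362.80/220 = 1.65 A.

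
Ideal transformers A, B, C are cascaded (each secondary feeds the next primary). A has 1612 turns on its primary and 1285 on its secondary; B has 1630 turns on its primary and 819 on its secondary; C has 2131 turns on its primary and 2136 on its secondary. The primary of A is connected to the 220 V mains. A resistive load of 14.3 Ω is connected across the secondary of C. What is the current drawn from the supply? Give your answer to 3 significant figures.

I_supply ≈ 2.48 A

Secondary of A: V = 220.00 × 1285/1612 = 175.37 V.
Secondary of B: V = 175.37 × 819/1630 = 88.116 V.
Secondary of C: V = 88.116 × 2136/2131 = 88.323 V.
I_load = 88.323/14.3 = 6.1764 A, so P_out = 88.323 × 6.1764 = 545.52 W.
All ideal ⇒ P_in = P_out, so I_supply = 545.52/220 = 2.48 A.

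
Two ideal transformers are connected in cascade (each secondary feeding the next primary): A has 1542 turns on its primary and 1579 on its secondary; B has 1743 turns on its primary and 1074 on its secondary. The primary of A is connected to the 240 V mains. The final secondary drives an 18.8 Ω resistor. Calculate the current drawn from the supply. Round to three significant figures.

I_supply ≈ 5.08 A

Secondary of A: V = 240.00 × 1579/1542 = 245.76 V.
Secondary of B: V = 245.76 × 1074/1743 = 151.43 V.
I_load = 151.43/18.8 = 8.0549 A, so P_out = 151.43 × 8.0549 = 1219.8 W.
All ideal ⇒ P_in = P_out, so I_supply = 1219.8/240 = 5.08 A.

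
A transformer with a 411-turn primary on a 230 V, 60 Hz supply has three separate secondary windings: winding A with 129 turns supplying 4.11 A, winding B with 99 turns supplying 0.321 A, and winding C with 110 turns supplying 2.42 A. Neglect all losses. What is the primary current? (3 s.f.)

V_A = 230 × 129/411 = 72.190 V; V_B = 230 × 99/411 = 55.401 V; V_C = 230 × 110/411 = 61.557 V.
P_out = V_A I_A + V_B I_B + V_C I_C = 72.190×4.11 + 55.401×0.321 + 61.557×2.42 = 296.70 + 17.784 + 148.97 = 463.45 W.
Ideal ⇒ P_in = P_out, so I_p = P_out/V_p = 463.45/230 = 2.02 A.

I_p ≈ 2.02 A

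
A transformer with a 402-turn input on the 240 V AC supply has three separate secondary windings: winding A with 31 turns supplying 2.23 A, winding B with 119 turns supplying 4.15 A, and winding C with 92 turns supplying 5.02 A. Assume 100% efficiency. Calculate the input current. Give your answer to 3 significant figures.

V_A = 240 × 31/402 = 18.507 V; V_B = 240 × 119/402 = 71.045 V; V_C = 240 × 92/402 = 54.925 V.
P_out = V_A I_A + V_B I_B + V_C I_C = 18.507×2.23 + 71.045×4.15 + 54.925×5.02 = 41.272 + 294.84 + 275.73 = 611.83 W.
Ideal ⇒ P_in = P_out, so I_in = P_out/V_in = 611.83/240 = 2.55 A.

I_in ≈ 2.55 A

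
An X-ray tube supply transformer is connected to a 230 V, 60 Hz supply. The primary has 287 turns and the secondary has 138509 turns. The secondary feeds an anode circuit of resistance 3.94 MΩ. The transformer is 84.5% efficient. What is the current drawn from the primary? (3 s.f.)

V_s = 230 × 138509/287 = 111000 V.
I_s = V_s/R = 111000/(3.94×10^6) = 0.028173 A.
P_out = V_s I_s = 111000 × 0.028173 = 3127.2 W.
P_in = P_out/η = 3127.2/0.845 = 3700.8 W.
I_p = P_in/V_p = 3700.8/230 = 16.1 A.

I_p ≈ 16.1 A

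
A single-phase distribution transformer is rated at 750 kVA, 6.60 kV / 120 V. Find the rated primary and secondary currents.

I_p ≈ 114 A, I_s ≈ 6250 A

I_p = S/V_p = 750000/6600 = 114 A.
I_s = S/V_s = 750000/120 = 6250 A.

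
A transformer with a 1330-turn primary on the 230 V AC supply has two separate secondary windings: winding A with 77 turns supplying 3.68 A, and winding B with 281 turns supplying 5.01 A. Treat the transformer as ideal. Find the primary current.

V_A = 230 × 77/1330 = 13.316 V; V_B = 230 × 281/1330 = 48.594 V.
P_out = V_A I_A + V_B I_B = 13.316×3.68 + 48.594×5.01 = 49.002 + 243.46 = 292.46 W.
Ideal ⇒ P_in = P_out, so I_p = P_out/V_p = 292.46/230 = 1.27 A.

I_p ≈ 1.27 A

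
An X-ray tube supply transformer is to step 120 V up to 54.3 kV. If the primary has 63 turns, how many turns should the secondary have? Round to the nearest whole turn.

N_s = 28508 turns

N_s/N_p = V_s/V_p, so N_s = 63 × 54300/120 = 28507.5 ≈ 28508 turns.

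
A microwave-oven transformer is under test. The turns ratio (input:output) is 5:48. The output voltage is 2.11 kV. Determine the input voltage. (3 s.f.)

V_in/V_out = N_in/N_out, so V_in = 2110 × 5/48 = 220 V.

V_in ≈ 220 V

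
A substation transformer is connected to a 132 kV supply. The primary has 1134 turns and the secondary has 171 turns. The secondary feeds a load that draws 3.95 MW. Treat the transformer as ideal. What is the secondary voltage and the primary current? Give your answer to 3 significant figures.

V_s = V_p × N_s/N_p = 132000 × 171/1134 = 19905 V.
I_s = P/V_s = 3.95×10^6/19905 = 198.44 A.
I_p = I_s × N_s/N_p = 198.44 × 171/1134 = 29.9 A.

V_s ≈ 19900 V, I_p ≈ 29.9 A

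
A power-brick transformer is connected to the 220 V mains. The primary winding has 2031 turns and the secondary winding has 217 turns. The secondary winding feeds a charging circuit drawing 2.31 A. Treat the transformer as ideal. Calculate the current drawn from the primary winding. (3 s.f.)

I_p ≈ 0.247 A

For an ideal transformer I_p N_p = I_s N_s, so I_p = 2.31 × 217/2031 = 0.247 A.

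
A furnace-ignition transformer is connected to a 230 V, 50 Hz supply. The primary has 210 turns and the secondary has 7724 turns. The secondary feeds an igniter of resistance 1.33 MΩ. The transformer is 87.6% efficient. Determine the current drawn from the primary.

V_s = 230 × 7724/210 = 8459.6 V.
I_s = V_s/R = 8459.6/(1.33×10^6) = 0.0063606 A.
P_out = V_s I_s = 8459.6 × 0.0063606 = 53.808 W.
P_in = P_out/η = 53.808/0.876 = 61.425 W.
I_p = P_in/V_p = 61.425/230 = 0.267 A.

I_p ≈ 0.267 A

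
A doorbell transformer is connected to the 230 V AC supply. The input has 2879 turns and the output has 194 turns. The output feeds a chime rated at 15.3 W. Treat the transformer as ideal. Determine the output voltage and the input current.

V_out = V_in × N_out/N_in = 230 × 194/2879 = 15.498 V.
I_out = P/V_out = 15.3/15.498 = 0.98720 A.
I_in = I_out × N_out/N_in = 0.98720 × 194/2879 = 0.0665 A.

V_out ≈ 15.5 V, I_in ≈ 0.0665 A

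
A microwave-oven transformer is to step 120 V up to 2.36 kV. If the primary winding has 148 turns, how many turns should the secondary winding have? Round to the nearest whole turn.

N_s/N_p = V_s/V_p, so N_s = 148 × 2360/120 = 2910.7 ≈ 2911 turns.

N_s = 2911 turns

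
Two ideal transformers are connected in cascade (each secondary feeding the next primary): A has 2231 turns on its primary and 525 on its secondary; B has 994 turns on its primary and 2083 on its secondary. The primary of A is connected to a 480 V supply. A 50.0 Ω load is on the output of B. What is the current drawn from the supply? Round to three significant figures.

After A: V = 480.00 × 525/2231 = 112.95 V.
After B: V = 112.95 × 2083/994 = 236.70 V.
I_load = 236.70/50.0 = 4.7341 A, so P_out = 236.70 × 4.7341 = 1120.6 W.
All ideal ⇒ P_in = P_out, so I_supply = 1120.6/480 = 2.33 A.

I_supply ≈ 2.33 A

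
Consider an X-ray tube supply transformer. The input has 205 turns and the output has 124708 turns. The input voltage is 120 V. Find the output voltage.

V_out/V_in = N_out/N_in, so V_out = 120 × 124708/205 = 73000 V.

V_out ≈ 73000 V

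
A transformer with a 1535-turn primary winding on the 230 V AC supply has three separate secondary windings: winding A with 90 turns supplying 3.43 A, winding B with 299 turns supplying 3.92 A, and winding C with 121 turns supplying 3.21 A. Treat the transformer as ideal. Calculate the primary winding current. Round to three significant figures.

V_A = 230 × 90/1535 = 13.485 V; V_B = 230 × 299/1535 = 44.801 V; V_C = 230 × 121/1535 = 18.130 V.
P_out = V_A I_A + V_B I_B + V_C I_C = 13.485×3.43 + 44.801×3.92 + 18.130×3.21 = 46.255 + 175.62 + 58.198 = 280.07 W.
Ideal ⇒ P_in = P_out, so I_p = P_out/V_p = 280.07/230 = 1.22 A.

I_p ≈ 1.22 A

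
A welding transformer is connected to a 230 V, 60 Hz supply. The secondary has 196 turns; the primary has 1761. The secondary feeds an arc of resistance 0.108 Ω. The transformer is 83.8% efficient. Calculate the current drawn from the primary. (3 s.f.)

I_p ≈ 31.5 A

V_s = 230 × 196/1761 = 25.599 V.
I_s = V_s/R = 25.599/0.108 = 237.03 A.
P_out = V_s I_s = 25.599 × 237.03 = 6067.7 W.
P_in = P_out/η = 6067.7/0.838 = 7240.7 W.
I_p = P_in/V_p = 7240.7/230 = 31.5 A.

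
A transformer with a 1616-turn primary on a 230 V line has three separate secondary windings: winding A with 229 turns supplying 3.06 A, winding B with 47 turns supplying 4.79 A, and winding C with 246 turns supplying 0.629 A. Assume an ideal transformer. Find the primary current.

I_p ≈ 0.669 A

V_A = 230 × 229/1616 = 32.593 V; V_B = 230 × 47/1616 = 6.6894 V; V_C = 230 × 246/1616 = 35.012 V.
P_out = V_A I_A + V_B I_B + V_C I_C = 32.593×3.06 + 6.6894×4.79 + 35.012×0.629 = 99.734 + 32.042 + 22.023 = 153.80 W.
Ideal ⇒ P_in = P_out, so I_p = P_out/V_p = 153.80/230 = 0.669 A.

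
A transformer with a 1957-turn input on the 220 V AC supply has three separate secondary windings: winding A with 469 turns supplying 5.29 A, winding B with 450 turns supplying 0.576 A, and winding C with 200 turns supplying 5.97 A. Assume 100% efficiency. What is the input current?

V_A = 220 × 469/1957 = 52.724 V; V_B = 220 × 450/1957 = 50.588 V; V_C = 220 × 200/1957 = 22.483 V.
P_out = V_A I_A + V_B I_B + V_C I_C = 52.724×5.29 + 50.588×0.576 + 22.483×5.97 = 278.91 + 29.138 + 134.23 = 442.27 W.
Ideal ⇒ P_in = P_out, so I_in = P_out/V_in = 442.27/220 = 2.01 A.

I_in ≈ 2.01 A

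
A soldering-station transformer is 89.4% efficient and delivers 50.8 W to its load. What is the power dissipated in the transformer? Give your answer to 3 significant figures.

P_loss ≈ 6.02 W

P_in = P_out/η = 50.8/0.894 = 56.8233 W.
P_loss = P_in − P_out = 56.8233 − 50.8 = 6.02 W.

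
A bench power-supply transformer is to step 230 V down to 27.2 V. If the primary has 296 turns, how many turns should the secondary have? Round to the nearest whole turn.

N_s/N_p = V_s/V_p, so N_s = 296 × 27.2/230 = 35.0 ≈ 35 turns.

N_s = 35 turns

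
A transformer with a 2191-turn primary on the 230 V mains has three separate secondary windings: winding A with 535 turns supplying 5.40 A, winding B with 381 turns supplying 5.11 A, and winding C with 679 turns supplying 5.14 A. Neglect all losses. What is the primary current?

V_A = 230 × 535/2191 = 56.162 V; V_B = 230 × 381/2191 = 39.995 V; V_C = 230 × 679/2191 = 71.278 V.
P_out = V_A I_A + V_B I_B + V_C I_C = 56.162×5.40 + 39.995×5.11 + 71.278×5.14 = 303.27 + 204.38 + 366.37 = 874.02 W.
Ideal ⇒ P_in = P_out, so I_p = P_out/V_p = 874.02/230 = 3.80 A.

I_p ≈ 3.80 A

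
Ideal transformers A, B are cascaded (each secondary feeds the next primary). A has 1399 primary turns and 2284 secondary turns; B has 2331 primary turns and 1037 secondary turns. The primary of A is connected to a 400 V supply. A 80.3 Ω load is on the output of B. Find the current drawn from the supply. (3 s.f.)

Secondary of A: V = 400.00 × 2284/1399 = 653.04 V.
Secondary of B: V = 653.04 × 1037/2331 = 290.52 V.
I_load = 290.52/80.3 = 3.6179 A, so P_out = 290.52 × 3.6179 = 1051.1 W.
All ideal ⇒ P_in = P_out, so I_supply = 1051.1/400 = 2.63 A.

I_supply ≈ 2.63 A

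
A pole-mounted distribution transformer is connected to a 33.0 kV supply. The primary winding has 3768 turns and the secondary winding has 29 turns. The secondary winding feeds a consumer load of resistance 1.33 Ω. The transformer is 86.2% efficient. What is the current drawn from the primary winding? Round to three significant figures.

I_p ≈ 1.71 A

V_s = 33000 × 29/3768 = 253.98 V.
I_s = V_s/R = 253.98/1.33 = 190.96 A.
P_out = V_s I_s = 253.98 × 190.96 = 48501 W.
P_in = P_out/η = 48501/0.862 = 56266 W.
I_p = P_in/V_p = 56266/33000 = 1.71 A.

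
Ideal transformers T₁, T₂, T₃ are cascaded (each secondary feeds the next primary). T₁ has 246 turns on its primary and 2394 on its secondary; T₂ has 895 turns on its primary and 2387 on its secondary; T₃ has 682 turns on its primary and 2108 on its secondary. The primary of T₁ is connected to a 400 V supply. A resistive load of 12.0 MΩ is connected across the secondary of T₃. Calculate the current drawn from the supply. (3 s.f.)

I_supply ≈ 0.215 A

After T₁: V = 400.00 × 2394/246 = 3892.7 V.
After T₂: V = 3892.7 × 2387/895 = 10382 V.
After T₃: V = 10382 × 2108/682 = 32090 V.
I_load = 32090/(1.20×10^7) = 0.0026741 A, so P_out = 32090 × 0.0026741 = 85.812 W.
All ideal ⇒ P_in = P_out, so I_supply = 85.812/400 = 0.215 A.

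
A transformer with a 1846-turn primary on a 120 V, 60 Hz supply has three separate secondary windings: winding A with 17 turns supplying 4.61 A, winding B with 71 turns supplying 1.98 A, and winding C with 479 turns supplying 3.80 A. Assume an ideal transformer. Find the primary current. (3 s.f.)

I_p ≈ 1.10 A

V_A = 120 × 17/1846 = 1.1051 V; V_B = 120 × 71/1846 = 4.6154 V; V_C = 120 × 479/1846 = 31.138 V.
P_out = V_A I_A + V_B I_B + V_C I_C = 1.1051×4.61 + 4.6154×1.98 + 31.138×3.80 = 5.0945 + 9.1385 + 118.32 = 132.56 W.
Ideal ⇒ P_in = P_out, so I_p = P_out/V_p = 132.56/120 = 1.10 A.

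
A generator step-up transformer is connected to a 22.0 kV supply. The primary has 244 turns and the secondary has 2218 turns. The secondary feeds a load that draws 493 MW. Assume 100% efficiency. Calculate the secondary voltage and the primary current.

V_s ≈ 200000 V, I_p ≈ 22400 A

V_s = V_p × N_s/N_p = 22000 × 2218/244 = 199980 V.
I_s = P/V_s = 4.93×10^8/199980 = 2465.2 A.
I_p = I_s × N_s/N_p = 2465.2 × 2218/244 = 22400 A.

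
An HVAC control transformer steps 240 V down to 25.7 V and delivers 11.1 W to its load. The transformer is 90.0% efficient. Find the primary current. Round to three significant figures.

P_in = P_out/η = 11.1/0.900 = 12.333 W.
I_p = P_in/V_p = 12.333/240 = 0.0514 A.

I_p ≈ 0.0514 A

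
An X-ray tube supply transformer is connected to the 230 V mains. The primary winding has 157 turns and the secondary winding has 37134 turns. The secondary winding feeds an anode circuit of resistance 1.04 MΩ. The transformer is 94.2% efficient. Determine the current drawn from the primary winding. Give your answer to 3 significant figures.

I_p ≈ 13.1 A

V_s = 230 × 37134/157 = 54400 V.
I_s = V_s/R = 54400/(1.04×10^6) = 0.052308 A.
P_out = V_s I_s = 54400 × 0.052308 = 2845.6 W.
P_in = P_out/η = 2845.6/0.942 = 3020.8 W.
I_p = P_in/V_p = 3020.8/230 = 13.1 A.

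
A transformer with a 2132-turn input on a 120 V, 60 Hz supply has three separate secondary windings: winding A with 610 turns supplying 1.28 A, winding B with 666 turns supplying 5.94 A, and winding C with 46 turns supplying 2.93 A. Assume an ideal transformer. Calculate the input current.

V_A = 120 × 610/2132 = 34.334 V; V_B = 120 × 666/2132 = 37.486 V; V_C = 120 × 46/2132 = 2.5891 V.
P_out = V_A I_A + V_B I_B + V_C I_C = 34.334×1.28 + 37.486×5.94 + 2.5891×2.93 = 43.947 + 222.67 + 7.5861 = 274.20 W.
Ideal ⇒ P_in = P_out, so I_in = P_out/V_in = 274.20/120 = 2.28 A.

I_in ≈ 2.28 A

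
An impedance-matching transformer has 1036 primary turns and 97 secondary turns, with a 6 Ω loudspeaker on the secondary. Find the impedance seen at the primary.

Z_p = (N_p/N_s)² × Z_s = (1036/97)² × 6 = 684 Ω.

Z_p ≈ 684 Ω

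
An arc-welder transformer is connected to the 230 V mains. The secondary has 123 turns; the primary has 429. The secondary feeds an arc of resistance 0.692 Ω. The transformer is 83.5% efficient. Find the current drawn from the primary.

I_p ≈ 32.7 A

V_s = 230 × 123/429 = 65.944 V.
I_s = V_s/R = 65.944/0.692 = 95.295 A.
P_out = V_s I_s = 65.944 × 95.295 = 6284.1 W.
P_in = P_out/η = 6284.1/0.835 = 7525.9 W.
I_p = P_in/V_p = 7525.9/230 = 32.7 A.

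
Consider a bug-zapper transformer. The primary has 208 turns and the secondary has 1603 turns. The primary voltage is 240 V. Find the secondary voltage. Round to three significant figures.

V_s/V_p = N_s/N_p, so V_s = 240 × 1603/208 = 1850 V.

V_s ≈ 1850 V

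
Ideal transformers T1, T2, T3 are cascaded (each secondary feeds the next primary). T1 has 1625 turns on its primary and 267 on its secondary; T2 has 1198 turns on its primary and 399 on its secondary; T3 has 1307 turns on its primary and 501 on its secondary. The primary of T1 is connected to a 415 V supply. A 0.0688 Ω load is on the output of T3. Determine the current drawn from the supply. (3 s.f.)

Secondary of T1: V = 415.00 × 267/1625 = 68.188 V.
Secondary of T2: V = 68.188 × 399/1198 = 22.710 V.
Secondary of T3: V = 22.710 × 501/1307 = 8.7053 V.
I_load = 8.7053/0.0688 = 126.53 A, so P_out = 8.7053 × 126.53 = 1101.5 W.
All ideal ⇒ P_in = P_out, so I_supply = 1101.5/415 = 2.65 A.

I_supply ≈ 2.65 A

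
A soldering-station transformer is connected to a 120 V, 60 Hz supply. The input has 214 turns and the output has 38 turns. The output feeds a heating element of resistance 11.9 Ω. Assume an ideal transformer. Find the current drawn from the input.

V_out = V_in × N_out/N_in = 120 × 38/214 = 21.308 V.
I_out = V_out/R = 21.308/11.9 = 1.7906 A.
For an ideal transformer I_in N_in = I_out N_out, so I_in = 1.7906 × 38/214 = 0.318 A.

I_in ≈ 0.318 A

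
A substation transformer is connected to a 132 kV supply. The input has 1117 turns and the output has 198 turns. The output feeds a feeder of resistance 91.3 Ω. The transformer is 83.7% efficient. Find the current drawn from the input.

I_in ≈ 54.3 A

V_out = 132000 × 198/1117 = 23398 V.
I_out = V_out/R = 23398/91.3 = 256.28 A.
P_out = V_out I_out = 23398 × 256.28 = 5.9965×10^6 W.
P_in = P_out/η = 5.9965×10^6/0.837 = 7.1643×10^6 W.
I_in = P_in/V_in = 7.1643×10^6/132000 = 54.3 A.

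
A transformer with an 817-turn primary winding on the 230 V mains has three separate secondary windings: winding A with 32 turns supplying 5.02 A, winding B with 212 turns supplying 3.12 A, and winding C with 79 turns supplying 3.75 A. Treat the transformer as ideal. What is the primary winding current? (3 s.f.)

I_p ≈ 1.37 A

V_A = 230 × 32/817 = 9.0086 V; V_B = 230 × 212/817 = 59.682 V; V_C = 230 × 79/817 = 22.240 V.
P_out = V_A I_A + V_B I_B + V_C I_C = 9.0086×5.02 + 59.682×3.12 + 22.240×3.75 = 45.223 + 186.21 + 83.400 = 314.83 W.
Ideal ⇒ P_in = P_out, so I_p = P_out/V_p = 314.83/230 = 1.37 A.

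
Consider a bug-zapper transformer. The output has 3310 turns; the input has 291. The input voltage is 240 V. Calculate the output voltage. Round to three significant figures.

V_out/V_in = N_out/N_in, so V_out = 240 × 3310/291 = 2730 V.

V_out ≈ 2730 V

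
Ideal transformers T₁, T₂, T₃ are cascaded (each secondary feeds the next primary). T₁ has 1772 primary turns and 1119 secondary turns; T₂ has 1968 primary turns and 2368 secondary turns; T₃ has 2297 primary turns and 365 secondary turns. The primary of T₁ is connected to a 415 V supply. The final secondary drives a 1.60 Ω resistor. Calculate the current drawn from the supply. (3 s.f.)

After T₁: V = 415.00 × 1119/1772 = 262.07 V.
After T₂: V = 262.07 × 2368/1968 = 315.33 V.
After T₃: V = 315.33 × 365/2297 = 50.108 V.
I_load = 50.108/1.60 = 31.317 A, so P_out = 50.108 × 31.317 = 1569.2 W.
All ideal ⇒ P_in = P_out, so I_supply = 1569.2/415 = 3.78 A.

I_supply ≈ 3.78 A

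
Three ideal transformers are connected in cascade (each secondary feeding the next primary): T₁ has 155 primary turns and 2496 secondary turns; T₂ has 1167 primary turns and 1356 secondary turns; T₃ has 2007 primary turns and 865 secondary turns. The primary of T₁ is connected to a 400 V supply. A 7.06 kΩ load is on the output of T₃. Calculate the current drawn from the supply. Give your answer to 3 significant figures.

I_supply ≈ 3.68 A

After T₁: V = 400.00 × 2496/155 = 6441.3 V.
After T₂: V = 6441.3 × 1356/1167 = 7484.5 V.
After T₃: V = 7484.5 × 865/2007 = 3225.7 V.
I_load = 3225.7/7060 = 0.45690 A, so P_out = 3225.7 × 0.45690 = 1473.9 W.
All ideal ⇒ P_in = P_out, so I_supply = 1473.9/400 = 3.68 A.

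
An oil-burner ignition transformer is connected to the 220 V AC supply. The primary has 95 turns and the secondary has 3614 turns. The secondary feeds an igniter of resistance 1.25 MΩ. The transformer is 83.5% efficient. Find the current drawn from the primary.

V_s = 220 × 3614/95 = 8369.3 V.
I_s = V_s/R = 8369.3/(1.25×10^6) = 0.0066954 A.
P_out = V_s I_s = 8369.3 × 0.0066954 = 56.036 W.
P_in = P_out/η = 56.036/0.835 = 67.109 W.
I_p = P_in/V_p = 67.109/220 = 0.305 A.

I_p ≈ 0.305 A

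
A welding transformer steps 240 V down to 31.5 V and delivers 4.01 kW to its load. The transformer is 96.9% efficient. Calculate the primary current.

I_p ≈ 17.2 A

P_in = P_out/η = 4010/0.969 = 4138.3 W.
I_p = P_in/V_p = 4138.3/240 = 17.2 A.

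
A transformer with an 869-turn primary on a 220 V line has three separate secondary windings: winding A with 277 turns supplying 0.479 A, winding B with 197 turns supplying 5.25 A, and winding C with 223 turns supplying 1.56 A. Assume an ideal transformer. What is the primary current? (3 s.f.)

I_p ≈ 1.74 A

V_A = 220 × 277/869 = 70.127 V; V_B = 220 × 197/869 = 49.873 V; V_C = 220 × 223/869 = 56.456 V.
P_out = V_A I_A + V_B I_B + V_C I_C = 70.127×0.479 + 49.873×5.25 + 56.456×1.56 = 33.591 + 261.84 + 88.071 = 383.50 W.
Ideal ⇒ P_in = P_out, so I_p = P_out/V_p = 383.50/220 = 1.74 A.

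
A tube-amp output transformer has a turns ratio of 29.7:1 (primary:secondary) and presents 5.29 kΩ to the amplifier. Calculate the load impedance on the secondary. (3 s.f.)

Z_s ≈ 6.00 Ω

Z_s = Z_p/(N_p/N_s)² = 5290/29.7² = 6.00 Ω.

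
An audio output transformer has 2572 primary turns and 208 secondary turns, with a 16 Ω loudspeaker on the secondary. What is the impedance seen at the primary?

Z_p = (N_p/N_s)² × Z_s = (2572/208)² × 16 = 2450 Ω.

Z_p ≈ 2450 Ω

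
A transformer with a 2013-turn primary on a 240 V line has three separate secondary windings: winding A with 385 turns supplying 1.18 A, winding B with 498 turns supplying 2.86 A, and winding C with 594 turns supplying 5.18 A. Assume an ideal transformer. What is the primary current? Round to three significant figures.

I_p ≈ 2.46 A

V_A = 240 × 385/2013 = 45.902 V; V_B = 240 × 498/2013 = 59.374 V; V_C = 240 × 594/2013 = 70.820 V.
P_out = V_A I_A + V_B I_B + V_C I_C = 45.902×1.18 + 59.374×2.86 + 70.820×5.18 = 54.164 + 169.81 + 366.85 = 590.82 W.
Ideal ⇒ P_in = P_out, so I_p = P_out/V_p = 590.82/240 = 2.46 A.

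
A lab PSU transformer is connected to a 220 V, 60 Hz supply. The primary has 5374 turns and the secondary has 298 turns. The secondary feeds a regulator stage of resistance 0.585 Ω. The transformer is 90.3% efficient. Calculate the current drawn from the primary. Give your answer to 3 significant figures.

I_p ≈ 1.28 A

V_s = 220 × 298/5374 = 12.199 V.
I_s = V_s/R = 12.199/0.585 = 20.854 A.
P_out = V_s I_s = 12.199 × 20.854 = 254.41 W.
P_in = P_out/η = 254.41/0.903 = 281.73 W.
I_p = P_in/V_p = 281.73/220 = 1.28 A.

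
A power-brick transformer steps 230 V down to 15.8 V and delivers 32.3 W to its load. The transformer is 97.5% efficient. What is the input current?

P_in = P_out/η = 32.3/0.975 = 33.128 W.
I_in = P_in/V_in = 33.128/230 = 0.144 A.

I_in ≈ 0.144 A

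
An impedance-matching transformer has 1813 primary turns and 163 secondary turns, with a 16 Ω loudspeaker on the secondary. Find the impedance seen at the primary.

Z_p = (N_p/N_s)² × Z_s = (1813/163)² × 16 = 1980 Ω.

Z_p ≈ 1980 Ω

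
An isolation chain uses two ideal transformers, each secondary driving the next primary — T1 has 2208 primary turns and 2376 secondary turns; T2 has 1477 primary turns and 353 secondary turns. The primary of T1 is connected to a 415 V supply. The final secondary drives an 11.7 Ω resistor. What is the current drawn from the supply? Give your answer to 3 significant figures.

I_supply ≈ 2.35 A

Secondary of T1: V = 415.00 × 2376/2208 = 446.58 V.
Secondary of T2: V = 446.58 × 353/1477 = 106.73 V.
I_load = 106.73/11.7 = 9.1223 A, so P_out = 106.73 × 9.1223 = 973.63 W.
All ideal ⇒ P_in = P_out, so I_supply = 973.63/415 = 2.35 A.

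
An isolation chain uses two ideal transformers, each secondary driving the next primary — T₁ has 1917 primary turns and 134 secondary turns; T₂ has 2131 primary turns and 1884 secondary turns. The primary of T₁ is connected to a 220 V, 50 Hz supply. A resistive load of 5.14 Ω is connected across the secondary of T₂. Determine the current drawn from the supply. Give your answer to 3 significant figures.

I_supply ≈ 0.163 A

Secondary of T₁: V = 220.00 × 134/1917 = 15.378 V.
Secondary of T₂: V = 15.378 × 1884/2131 = 13.596 V.
I_load = 13.596/5.14 = 2.6451 A, so P_out = 13.596 × 2.6451 = 35.962 W.
All ideal ⇒ P_in = P_out, so I_supply = 35.962/220 = 0.163 A.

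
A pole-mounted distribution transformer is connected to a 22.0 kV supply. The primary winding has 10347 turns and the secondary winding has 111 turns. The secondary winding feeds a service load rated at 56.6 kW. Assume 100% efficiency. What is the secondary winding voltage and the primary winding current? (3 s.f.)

V_s = V_p × N_s/N_p = 22000 × 111/10347 = 236.01 V.
I_s = P/V_s = 56600/236.01 = 239.82 A.
I_p = I_s × N_s/N_p = 239.82 × 111/10347 = 2.57 A.

V_s ≈ 236 V, I_p ≈ 2.57 A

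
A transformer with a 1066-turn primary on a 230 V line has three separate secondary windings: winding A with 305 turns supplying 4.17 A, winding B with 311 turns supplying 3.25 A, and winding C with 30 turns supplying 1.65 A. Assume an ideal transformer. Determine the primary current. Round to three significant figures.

V_A = 230 × 305/1066 = 65.807 V; V_B = 230 × 311/1066 = 67.101 V; V_C = 230 × 30/1066 = 6.4728 V.
P_out = V_A I_A + V_B I_B + V_C I_C = 65.807×4.17 + 67.101×3.25 + 6.4728×1.65 = 274.41 + 218.08 + 10.680 = 503.17 W.
Ideal ⇒ P_in = P_out, so I_p = P_out/V_p = 503.17/230 = 2.19 A.

I_p ≈ 2.19 A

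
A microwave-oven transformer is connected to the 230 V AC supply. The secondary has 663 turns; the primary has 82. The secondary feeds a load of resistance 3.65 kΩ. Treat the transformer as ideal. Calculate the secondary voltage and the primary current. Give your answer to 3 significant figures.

V_s ≈ 1860 V, I_p ≈ 4.12 A

V_s = V_p × N_s/N_p = 230 × 663/82 = 1859.6 V.
I_s = V_s/R = 1859.6/3650 = 0.50949 A.
I_p = I_s × N_s/N_p = 0.50949 × 663/82 = 4.12 A.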